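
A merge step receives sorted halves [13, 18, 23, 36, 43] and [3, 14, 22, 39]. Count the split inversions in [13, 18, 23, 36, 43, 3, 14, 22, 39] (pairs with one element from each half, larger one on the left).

Take each right-half value and tally the left-half values above it:
r = 3: 13, 18, 23, 36, 43 → 5
r = 14: 18, 23, 36, 43 → 4
r = 22: 23, 36, 43 → 3
r = 39: 43 → 1
Cross-inversions: 5 + 4 + 3 + 1 = 13

13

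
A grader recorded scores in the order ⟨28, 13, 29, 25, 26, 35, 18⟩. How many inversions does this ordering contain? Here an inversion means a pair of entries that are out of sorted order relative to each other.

Out-of-order index pairs (1-indexed):
(1,2): 28 > 13
(1,4): 28 > 25
(1,5): 28 > 26
(1,7): 28 > 18
(3,4): 29 > 25
(3,5): 29 > 26
(3,7): 29 > 18
(4,7): 25 > 18
(5,7): 26 > 18
(6,7): 35 > 18
That's 10 pairs.

10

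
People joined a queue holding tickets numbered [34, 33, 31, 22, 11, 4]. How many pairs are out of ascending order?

For each element, count later entries that are smaller:
34 → 33, 31, 22, 11, 4 → 5
33 → 31, 22, 11, 4 → 4
31 → 22, 11, 4 → 3
22 → 11, 4 → 2
11 → 4 → 1
4 → none → 0
Sum: 5 + 4 + 3 + 2 + 1 + 0 = 15

There are 15 inversions.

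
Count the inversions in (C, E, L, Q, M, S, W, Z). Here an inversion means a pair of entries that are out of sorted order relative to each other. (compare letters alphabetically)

There is 1 inversion.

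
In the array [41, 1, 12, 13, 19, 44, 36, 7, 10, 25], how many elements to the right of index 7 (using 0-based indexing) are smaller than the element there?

0

The element at index 7 is 7.
Elements after it: 10, 25
None of them are smaller than 7.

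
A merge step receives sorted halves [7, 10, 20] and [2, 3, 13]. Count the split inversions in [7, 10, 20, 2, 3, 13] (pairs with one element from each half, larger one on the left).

7 split inversions

Take each right-half value and tally the left-half values above it:
r = 2: 7, 10, 20 → 3
r = 3: 7, 10, 20 → 3
r = 13: 20 → 1
Cross-inversions: 3 + 3 + 1 = 7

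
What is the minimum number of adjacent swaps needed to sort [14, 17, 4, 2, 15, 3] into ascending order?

Adjacent swaps: 10

Each adjacent swap fixes exactly one inversion, so the minimum swap count equals the number of inversions.
Count inversions — for each element, later elements that are smaller:
14: 4, 2, 3 → 3
17: 4, 2, 15, 3 → 4
4: 2, 3 → 2
2: none → 0
15: 3 → 1
3: none → 0
Total inversions: 3 + 4 + 2 + 0 + 1 + 0 = 10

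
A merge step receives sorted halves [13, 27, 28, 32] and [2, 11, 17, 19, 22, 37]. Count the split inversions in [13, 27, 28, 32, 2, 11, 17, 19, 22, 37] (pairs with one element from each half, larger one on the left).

Cross-inversions: 17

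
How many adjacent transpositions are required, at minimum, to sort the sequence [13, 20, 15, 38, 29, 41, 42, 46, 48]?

2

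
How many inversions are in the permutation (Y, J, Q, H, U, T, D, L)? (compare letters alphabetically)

18

Sweep left to right; for each value list the smaller values that follow it:
Y → J, Q, H, U, T, D, L → 7
J → H, D → 2
Q → H, D, L → 3
H → D → 1
U → T, D, L → 3
T → D, L → 2
D → none → 0
L → none → 0
Sum: 7 + 2 + 3 + 1 + 3 + 2 + 0 + 0 = 18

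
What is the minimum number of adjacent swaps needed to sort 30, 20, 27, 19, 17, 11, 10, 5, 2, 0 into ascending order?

44 adjacent swaps

The minimum number of adjacent swaps to sort an array equals its inversion count, since every such swap removes exactly one inversion.
Count inversions — for each element, later elements that are smaller:
30: 20, 27, 19, 17, 11, 10, 5, 2, 0 → 9
20: 19, 17, 11, 10, 5, 2, 0 → 7
27: 19, 17, 11, 10, 5, 2, 0 → 7
19: 17, 11, 10, 5, 2, 0 → 6
17: 11, 10, 5, 2, 0 → 5
11: 10, 5, 2, 0 → 4
10: 5, 2, 0 → 3
5: 2, 0 → 2
2: 0 → 1
0: none → 0
Total inversions: 9 + 7 + 7 + 6 + 5 + 4 + 3 + 2 + 1 + 0 = 44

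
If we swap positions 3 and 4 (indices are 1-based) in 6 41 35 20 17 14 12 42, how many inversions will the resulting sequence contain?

14 inversions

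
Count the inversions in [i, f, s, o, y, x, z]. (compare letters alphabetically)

3

Sweep left to right; for each value list the smaller values that follow it:
i: 1
f: 0
s: 1
o: 0
y: 1
x: 0
z: 0
Sum: 1 + 0 + 1 + 0 + 1 + 0 + 0 = 3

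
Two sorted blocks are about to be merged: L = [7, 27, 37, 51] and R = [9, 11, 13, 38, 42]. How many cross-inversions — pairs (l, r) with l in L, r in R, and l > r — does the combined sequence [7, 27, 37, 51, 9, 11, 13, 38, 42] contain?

11

Count, for every r in R, how many entries of L exceed r:
r = 9: 27, 37, 51 → 3
r = 11: 27, 37, 51 → 3
r = 13: 27, 37, 51 → 3
r = 38: 51 → 1
r = 42: 51 → 1
Cross-inversions: 3 + 3 + 3 + 1 + 1 = 11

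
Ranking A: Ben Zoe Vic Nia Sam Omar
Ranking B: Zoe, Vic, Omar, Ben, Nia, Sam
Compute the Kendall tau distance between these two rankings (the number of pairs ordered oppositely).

Assign each item its position (1..6) in the first ordering, then rewrite the second ordering as that position sequence:
positions: Ben→1, Zoe→2, Vic→3, Nia→4, Sam→5, Omar→6
second ordering as positions: [2, 3, 6, 1, 4, 5]
Discordant pairs = inversions in this position sequence.
2: 1 → 1
3: 1 → 1
6: 1, 4, 5 → 3
1: 0
4: 0
5: 0
Total: 1 + 1 + 3 + 0 + 0 + 0 = 5

5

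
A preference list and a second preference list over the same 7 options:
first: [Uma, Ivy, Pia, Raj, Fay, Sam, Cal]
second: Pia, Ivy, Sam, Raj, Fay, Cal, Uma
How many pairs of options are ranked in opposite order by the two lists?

Assign each item its position (1..7) in the first ordering, then rewrite the second ordering as that position sequence:
positions: Uma→1, Ivy→2, Pia→3, Raj→4, Fay→5, Sam→6, Cal→7
second ordering as positions: [3, 2, 6, 4, 5, 7, 1]
Discordant pairs = inversions in this position sequence.
3: 2, 1 → 2
2: 1 → 1
6: 4, 5, 1 → 3
4: 1 → 1
5: 1 → 1
7: 1 → 1
1: 0
Total: 2 + 1 + 3 + 1 + 1 + 1 + 0 = 9

9 pairs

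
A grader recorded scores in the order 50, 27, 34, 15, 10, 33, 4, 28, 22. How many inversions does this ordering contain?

For each element, count later entries that are smaller:
50: 8
27: 4
34: 6
15: 2
10: 1
33: 3
4: 0
28: 1
22: 0
Sum: 8 + 4 + 6 + 2 + 1 + 3 + 0 + 1 + 0 = 25

25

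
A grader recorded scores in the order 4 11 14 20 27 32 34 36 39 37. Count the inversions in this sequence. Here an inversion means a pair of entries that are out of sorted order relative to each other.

1 out-of-order pair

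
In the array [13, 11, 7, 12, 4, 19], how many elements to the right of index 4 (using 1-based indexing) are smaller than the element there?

The element at index 4 is 12.
Elements after it: 4, 19
Those smaller than 12: 4

1 such element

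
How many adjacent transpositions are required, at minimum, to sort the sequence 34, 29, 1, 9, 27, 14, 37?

Minimum adjacent swaps = number of inversions (each swap of adjacent out-of-order elements removes one inversion and no swap can remove more).
Count inversions — for each element, later elements that are smaller:
34: 29, 1, 9, 27, 14 → 5
29: 1, 9, 27, 14 → 4
1: none → 0
9: none → 0
27: 14 → 1
14: none → 0
37: none → 0
Total inversions: 5 + 4 + 0 + 0 + 1 + 0 + 0 = 10

Swaps: 10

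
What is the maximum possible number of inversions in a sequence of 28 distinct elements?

The maximum occurs when the array is in strictly decreasing order: every one of the C(28, 2) pairs is inverted.
C(28, 2) = 28·27/2 = 378

378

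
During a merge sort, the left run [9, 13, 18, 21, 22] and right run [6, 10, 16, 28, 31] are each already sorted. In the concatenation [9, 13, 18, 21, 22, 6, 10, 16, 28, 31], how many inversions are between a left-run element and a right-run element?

12 split inversions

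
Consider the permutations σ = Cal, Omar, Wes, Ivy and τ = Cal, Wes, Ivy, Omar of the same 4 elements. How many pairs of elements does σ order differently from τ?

Assign each item its position (1..4) in the first ordering, then rewrite the second ordering as that position sequence:
positions: Cal→1, Omar→2, Wes→3, Ivy→4
second ordering as positions: [1, 3, 4, 2]
Discordant pairs = inversions in this position sequence.
1: 0
3: 2 → 1
4: 2 → 1
2: 0
Total: 0 + 1 + 1 + 0 = 2

2 discordant pairs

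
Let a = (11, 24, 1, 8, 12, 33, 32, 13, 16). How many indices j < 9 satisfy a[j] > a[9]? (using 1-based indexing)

3

The element at index 9 is 16.
Elements before it: 11, 24, 1, 8, 12, 33, 32, 13
Those larger than 16: 24, 33, 32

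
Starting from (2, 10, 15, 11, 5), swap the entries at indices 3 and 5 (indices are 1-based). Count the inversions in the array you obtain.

1

Positions 3 and 5 hold 15 and 5; after swapping, the array is [2, 10, 5, 11, 15].
For each element, count later entries that are smaller:
2 → none → 0
10 → 5 → 1
5 → none → 0
11 → none → 0
15 → none → 0
Sum: 0 + 1 + 0 + 0 + 0 = 1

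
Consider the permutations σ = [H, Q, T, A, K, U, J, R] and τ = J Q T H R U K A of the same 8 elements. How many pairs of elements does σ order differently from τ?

Assign each item its position (1..8) in the first ordering, then rewrite the second ordering as that position sequence:
positions: H→1, Q→2, T→3, A→4, K→5, U→6, J→7, R→8
second ordering as positions: [7, 2, 3, 1, 8, 6, 5, 4]
Discordant pairs = inversions in this position sequence.
7: 2, 3, 1, 6, 5, 4 → 6
2: 1 → 1
3: 1 → 1
1: 0
8: 6, 5, 4 → 3
6: 5, 4 → 2
5: 4 → 1
4: 0
Total: 6 + 1 + 1 + 0 + 3 + 2 + 1 + 0 = 14

There are 14 discordant pairs.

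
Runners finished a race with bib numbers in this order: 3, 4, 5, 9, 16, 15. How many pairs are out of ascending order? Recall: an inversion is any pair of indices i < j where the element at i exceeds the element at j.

Count, for each position, how many later elements it exceeds:
3 → none → 0
4 → none → 0
5 → none → 0
9 → none → 0
16 → 15 → 1
15 → none → 0
Sum: 0 + 0 + 0 + 0 + 1 + 0 = 1

1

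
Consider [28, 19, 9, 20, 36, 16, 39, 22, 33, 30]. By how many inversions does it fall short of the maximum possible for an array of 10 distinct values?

29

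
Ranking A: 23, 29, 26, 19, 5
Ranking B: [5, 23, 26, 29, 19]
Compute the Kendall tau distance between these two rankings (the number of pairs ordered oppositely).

5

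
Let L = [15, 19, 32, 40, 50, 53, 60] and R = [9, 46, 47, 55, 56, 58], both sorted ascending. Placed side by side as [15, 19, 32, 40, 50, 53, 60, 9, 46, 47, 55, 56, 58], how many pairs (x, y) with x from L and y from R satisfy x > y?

16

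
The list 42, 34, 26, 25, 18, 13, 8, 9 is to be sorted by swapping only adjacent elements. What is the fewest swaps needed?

Adjacent swaps: 27

Each adjacent swap fixes exactly one inversion, so the minimum swap count equals the number of inversions.
Count inversions — for each element, later elements that are smaller:
42: 34, 26, 25, 18, 13, 8, 9 → 7
34: 26, 25, 18, 13, 8, 9 → 6
26: 25, 18, 13, 8, 9 → 5
25: 18, 13, 8, 9 → 4
18: 13, 8, 9 → 3
13: 8, 9 → 2
8: none → 0
9: none → 0
Total inversions: 7 + 6 + 5 + 4 + 3 + 2 + 0 + 0 = 27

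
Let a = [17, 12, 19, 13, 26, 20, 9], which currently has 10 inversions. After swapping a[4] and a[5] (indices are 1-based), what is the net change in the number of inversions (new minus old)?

+1

Positions 4 and 5 hold 13 and 26; after swapping, the array is [17, 12, 19, 26, 13, 20, 9].
Count, for each position, how many later elements it exceeds:
17 → 12, 13, 9 → 3
12 → 9 → 1
19 → 13, 9 → 2
26 → 13, 20, 9 → 3
13 → 9 → 1
20 → 9 → 1
9 → none → 0
Sum: 3 + 1 + 2 + 3 + 1 + 1 + 0 = 11
Change: 11 − 10 = +1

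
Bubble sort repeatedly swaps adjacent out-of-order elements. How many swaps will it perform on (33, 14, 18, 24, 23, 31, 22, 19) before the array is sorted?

The minimum number of adjacent swaps to sort an array equals its inversion count, since every such swap removes exactly one inversion.
Count inversions — for each element, later elements that are smaller:
33: 14, 18, 24, 23, 31, 22, 19 → 7
14: none → 0
18: none → 0
24: 23, 22, 19 → 3
23: 22, 19 → 2
31: 22, 19 → 2
22: 19 → 1
19: none → 0
Total inversions: 7 + 0 + 0 + 3 + 2 + 2 + 1 + 0 = 15

15 adjacent swaps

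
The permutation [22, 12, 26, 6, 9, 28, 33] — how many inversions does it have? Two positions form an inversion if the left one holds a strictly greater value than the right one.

Out-of-order index pairs (0-indexed):
(0,1): 22 > 12
(0,3): 22 > 6
(0,4): 22 > 9
(1,3): 12 > 6
(1,4): 12 > 9
(2,3): 26 > 6
(2,4): 26 > 9
That's 7 pairs.

7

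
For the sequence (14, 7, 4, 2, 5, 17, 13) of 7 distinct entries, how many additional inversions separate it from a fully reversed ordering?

Maximum inversions for 7 distinct elements is C(7, 2) = 7·6/2 = 21.
Current inversions — for each element, count later smaller elements:
14: 5
7: 3
4: 1
2: 0
5: 0
17: 1
13: 0
Current total: 5 + 3 + 1 + 0 + 0 + 1 + 0 = 10
Shortfall: 21 − 10 = 11

11 inversions short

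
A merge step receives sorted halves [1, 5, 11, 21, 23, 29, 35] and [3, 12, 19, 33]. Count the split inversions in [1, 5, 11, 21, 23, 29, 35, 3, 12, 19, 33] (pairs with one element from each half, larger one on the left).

Count, for every r in R, how many entries of L exceed r:
r = 3: 5, 11, 21, 23, 29, 35 → 6
r = 12: 21, 23, 29, 35 → 4
r = 19: 21, 23, 29, 35 → 4
r = 33: 35 → 1
Cross-inversions: 6 + 4 + 4 + 1 = 15

15 split inversions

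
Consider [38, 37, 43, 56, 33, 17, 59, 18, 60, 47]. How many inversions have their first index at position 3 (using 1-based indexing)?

The element at index 3 is 43.
Elements after it: 56, 33, 17, 59, 18, 60, 47
Those smaller than 43: 33, 17, 18

3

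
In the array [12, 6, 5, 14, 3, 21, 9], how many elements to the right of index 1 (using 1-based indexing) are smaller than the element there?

4 such elements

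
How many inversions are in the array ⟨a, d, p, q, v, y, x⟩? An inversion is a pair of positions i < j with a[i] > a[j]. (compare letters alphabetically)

Listing every pair i<j with a[i]>a[j] (using 0-based positions):
(5,6): y > x
That's 1 pair.

1 inversion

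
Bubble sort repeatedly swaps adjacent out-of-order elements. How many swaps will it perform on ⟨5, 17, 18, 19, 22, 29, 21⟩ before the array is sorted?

2

Minimum adjacent swaps = number of inversions (each swap of adjacent out-of-order elements removes one inversion and no swap can remove more).
Count inversions — for each element, later elements that are smaller:
5: none → 0
17: none → 0
18: none → 0
19: none → 0
22: 21 → 1
29: 21 → 1
21: none → 0
Total inversions: 0 + 0 + 0 + 0 + 1 + 1 + 0 = 2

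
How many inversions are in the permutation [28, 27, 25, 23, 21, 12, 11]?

There are 21 inversions.

For each element, count later entries that are smaller:
28 → 27, 25, 23, 21, 12, 11 → 6
27 → 25, 23, 21, 12, 11 → 5
25 → 23, 21, 12, 11 → 4
23 → 21, 12, 11 → 3
21 → 12, 11 → 2
12 → 11 → 1
11 → none → 0
Sum: 6 + 5 + 4 + 3 + 2 + 1 + 0 = 21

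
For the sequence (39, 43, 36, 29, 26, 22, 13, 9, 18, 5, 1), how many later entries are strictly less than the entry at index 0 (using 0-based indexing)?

9

The element at index 0 is 39.
Elements after it: 43, 36, 29, 26, 22, 13, 9, 18, 5, 1
Those smaller than 39: 36, 29, 26, 22, 13, 9, 18, 5, 1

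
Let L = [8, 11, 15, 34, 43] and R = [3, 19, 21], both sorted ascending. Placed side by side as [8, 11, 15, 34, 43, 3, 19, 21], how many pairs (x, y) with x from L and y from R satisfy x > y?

9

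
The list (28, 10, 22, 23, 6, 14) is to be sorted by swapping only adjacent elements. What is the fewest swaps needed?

The minimum number of adjacent swaps to sort an array equals its inversion count, since every such swap removes exactly one inversion.
Count inversions — for each element, later elements that are smaller:
28: 10, 22, 23, 6, 14 → 5
10: 6 → 1
22: 6, 14 → 2
23: 6, 14 → 2
6: none → 0
14: none → 0
Total inversions: 5 + 1 + 2 + 2 + 0 + 0 = 10

10 swaps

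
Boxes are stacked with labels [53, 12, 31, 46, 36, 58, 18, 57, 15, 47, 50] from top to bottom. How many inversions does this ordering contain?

24 out-of-order pairs

Element-by-element contributions:
53 → 12, 31, 46, 36, 18, 15, 47, 50 → 8
12 → none → 0
31 → 18, 15 → 2
46 → 36, 18, 15 → 3
36 → 18, 15 → 2
58 → 18, 57, 15, 47, 50 → 5
18 → 15 → 1
57 → 15, 47, 50 → 3
15 → none → 0
47 → none → 0
50 → none → 0
Sum: 8 + 0 + 2 + 3 + 2 + 5 + 1 + 3 + 0 + 0 + 0 = 24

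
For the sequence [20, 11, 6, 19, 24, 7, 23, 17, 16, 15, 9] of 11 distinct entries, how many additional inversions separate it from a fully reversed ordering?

23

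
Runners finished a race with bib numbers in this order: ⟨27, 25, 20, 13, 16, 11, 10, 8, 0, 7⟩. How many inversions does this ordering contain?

43 out-of-order pairs

Sweep left to right; for each value list the smaller values that follow it:
27 → 25, 20, 13, 16, 11, 10, 8, 0, 7 → 9
25 → 20, 13, 16, 11, 10, 8, 0, 7 → 8
20 → 13, 16, 11, 10, 8, 0, 7 → 7
13 → 11, 10, 8, 0, 7 → 5
16 → 11, 10, 8, 0, 7 → 5
11 → 10, 8, 0, 7 → 4
10 → 8, 0, 7 → 3
8 → 0, 7 → 2
0 → none → 0
7 → none → 0
Sum: 9 + 8 + 7 + 5 + 5 + 4 + 3 + 2 + 0 + 0 = 43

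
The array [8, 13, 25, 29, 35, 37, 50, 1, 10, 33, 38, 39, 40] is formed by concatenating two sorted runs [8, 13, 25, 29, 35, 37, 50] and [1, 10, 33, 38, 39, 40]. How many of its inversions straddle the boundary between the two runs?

Count, for every r in R, how many entries of L exceed r:
r = 1: 8, 13, 25, 29, 35, 37, 50 → 7
r = 10: 13, 25, 29, 35, 37, 50 → 6
r = 33: 35, 37, 50 → 3
r = 38: 50 → 1
r = 39: 50 → 1
r = 40: 50 → 1
Cross-inversions: 7 + 6 + 3 + 1 + 1 + 1 = 19

19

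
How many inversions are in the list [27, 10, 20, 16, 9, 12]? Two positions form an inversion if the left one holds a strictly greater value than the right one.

11 inversions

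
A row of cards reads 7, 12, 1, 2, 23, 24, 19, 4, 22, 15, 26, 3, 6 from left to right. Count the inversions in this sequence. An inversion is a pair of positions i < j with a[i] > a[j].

Out-of-order pairs: 34

Count, for each position, how many later elements it exceeds:
7: 5
12: 5
1: 0
2: 0
23: 6
24: 6
19: 4
4: 1
22: 3
15: 2
26: 2
3: 0
6: 0
Sum: 5 + 5 + 0 + 0 + 6 + 6 + 4 + 1 + 3 + 2 + 2 + 0 + 0 = 34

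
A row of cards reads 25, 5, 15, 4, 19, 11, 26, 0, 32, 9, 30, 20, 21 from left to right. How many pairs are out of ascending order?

Sweep left to right; for each value list the smaller values that follow it:
25: 9
5: 2
15: 4
4: 1
19: 3
11: 2
26: 4
0: 0
32: 4
9: 0
30: 2
20: 0
21: 0
Sum: 9 + 2 + 4 + 1 + 3 + 2 + 4 + 0 + 4 + 0 + 2 + 0 + 0 = 31

31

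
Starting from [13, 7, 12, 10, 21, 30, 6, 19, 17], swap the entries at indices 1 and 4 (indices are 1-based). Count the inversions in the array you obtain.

12 inversions

Positions 1 and 4 hold 13 and 10; after swapping, the array is [10, 7, 12, 13, 21, 30, 6, 19, 17].
Sweep left to right; for each value list the smaller values that follow it:
10 → 7, 6 → 2
7 → 6 → 1
12 → 6 → 1
13 → 6 → 1
21 → 6, 19, 17 → 3
30 → 6, 19, 17 → 3
6 → none → 0
19 → 17 → 1
17 → none → 0
Sum: 2 + 1 + 1 + 1 + 3 + 3 + 0 + 1 + 0 = 12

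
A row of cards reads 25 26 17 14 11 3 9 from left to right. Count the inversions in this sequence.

Inversions: 19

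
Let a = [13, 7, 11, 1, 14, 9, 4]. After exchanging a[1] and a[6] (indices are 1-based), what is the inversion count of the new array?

10 inversions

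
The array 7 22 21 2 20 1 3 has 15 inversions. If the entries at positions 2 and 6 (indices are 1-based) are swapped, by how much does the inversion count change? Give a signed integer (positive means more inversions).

Positions 2 and 6 hold 22 and 1; after swapping, the array is [7, 1, 21, 2, 20, 22, 3].
For each element, count later entries that are smaller:
7 → 1, 2, 3 → 3
1 → none → 0
21 → 2, 20, 3 → 3
2 → none → 0
20 → 3 → 1
22 → 3 → 1
3 → none → 0
Sum: 3 + 0 + 3 + 0 + 1 + 1 + 0 = 8
Change: 8 − 15 = -7

-7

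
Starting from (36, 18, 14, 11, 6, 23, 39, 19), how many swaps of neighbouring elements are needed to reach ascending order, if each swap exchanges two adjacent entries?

Minimum adjacent swaps = number of inversions (each swap of adjacent out-of-order elements removes one inversion and no swap can remove more).
Count inversions — for each element, later elements that are smaller:
36: 18, 14, 11, 6, 23, 19 → 6
18: 14, 11, 6 → 3
14: 11, 6 → 2
11: 6 → 1
6: none → 0
23: 19 → 1
39: 19 → 1
19: none → 0
Total inversions: 6 + 3 + 2 + 1 + 0 + 1 + 1 + 0 = 14

14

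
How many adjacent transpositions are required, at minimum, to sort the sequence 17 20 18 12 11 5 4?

19

The minimum number of adjacent swaps to sort an array equals its inversion count, since every such swap removes exactly one inversion.
Count inversions — for each element, later elements that are smaller:
17: 12, 11, 5, 4 → 4
20: 18, 12, 11, 5, 4 → 5
18: 12, 11, 5, 4 → 4
12: 11, 5, 4 → 3
11: 5, 4 → 2
5: 4 → 1
4: none → 0
Total inversions: 4 + 5 + 4 + 3 + 2 + 1 + 0 = 19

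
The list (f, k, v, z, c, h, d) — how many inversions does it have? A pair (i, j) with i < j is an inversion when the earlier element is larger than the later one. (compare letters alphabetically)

Inversion pairs (indices are 0-based):
(0,4): f > c
(0,6): f > d
(1,4): k > c
(1,5): k > h
(1,6): k > d
(2,4): v > c
(2,5): v > h
(2,6): v > d
(3,4): z > c
(3,5): z > h
(3,6): z > d
(5,6): h > d
That's 12 pairs.

There are 12 out-of-order pairs.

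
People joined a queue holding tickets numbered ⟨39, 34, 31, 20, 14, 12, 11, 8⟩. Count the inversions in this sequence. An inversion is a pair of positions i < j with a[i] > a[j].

28

Count, for each position, how many later elements it exceeds:
39 → 34, 31, 20, 14, 12, 11, 8 → 7
34 → 31, 20, 14, 12, 11, 8 → 6
31 → 20, 14, 12, 11, 8 → 5
20 → 14, 12, 11, 8 → 4
14 → 12, 11, 8 → 3
12 → 11, 8 → 2
11 → 8 → 1
8 → none → 0
Sum: 7 + 6 + 5 + 4 + 3 + 2 + 1 + 0 = 28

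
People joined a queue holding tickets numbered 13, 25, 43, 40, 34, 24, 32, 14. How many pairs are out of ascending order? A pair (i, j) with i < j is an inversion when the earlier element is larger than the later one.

16 inversions

Sweep left to right; for each value list the smaller values that follow it:
13: 0
25: 2
43: 5
40: 4
34: 3
24: 1
32: 1
14: 0
Sum: 0 + 2 + 5 + 4 + 3 + 1 + 1 + 0 = 16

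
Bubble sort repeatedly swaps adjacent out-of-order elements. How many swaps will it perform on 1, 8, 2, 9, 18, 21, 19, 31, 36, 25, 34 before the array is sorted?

Minimum adjacent swaps = number of inversions (each swap of adjacent out-of-order elements removes one inversion and no swap can remove more).
Count inversions — for each element, later elements that are smaller:
1: none → 0
8: 2 → 1
2: none → 0
9: none → 0
18: none → 0
21: 19 → 1
19: none → 0
31: 25 → 1
36: 25, 34 → 2
25: none → 0
34: none → 0
Total inversions: 0 + 1 + 0 + 0 + 0 + 1 + 0 + 1 + 2 + 0 + 0 = 5

There are 5 swaps.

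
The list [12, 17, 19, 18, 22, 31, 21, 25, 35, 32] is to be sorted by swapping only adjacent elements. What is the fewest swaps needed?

Minimum adjacent swaps = number of inversions (each swap of adjacent out-of-order elements removes one inversion and no swap can remove more).
Count inversions — for each element, later elements that are smaller:
12: none → 0
17: none → 0
19: 18 → 1
18: none → 0
22: 21 → 1
31: 21, 25 → 2
21: none → 0
25: none → 0
35: 32 → 1
32: none → 0
Total inversions: 0 + 0 + 1 + 0 + 1 + 2 + 0 + 0 + 1 + 0 = 5

5 adjacent swaps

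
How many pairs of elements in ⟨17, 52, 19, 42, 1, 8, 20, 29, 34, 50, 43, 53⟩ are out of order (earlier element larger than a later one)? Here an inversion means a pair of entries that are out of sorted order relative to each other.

Element-by-element contributions:
17 → 1, 8 → 2
52 → 19, 42, 1, 8, 20, 29, 34, 50, 43 → 9
19 → 1, 8 → 2
42 → 1, 8, 20, 29, 34 → 5
1 → none → 0
8 → none → 0
20 → none → 0
29 → none → 0
34 → none → 0
50 → 43 → 1
43 → none → 0
53 → none → 0
Sum: 2 + 9 + 2 + 5 + 0 + 0 + 0 + 0 + 0 + 1 + 0 + 0 = 19

There are 19 out-of-order pairs.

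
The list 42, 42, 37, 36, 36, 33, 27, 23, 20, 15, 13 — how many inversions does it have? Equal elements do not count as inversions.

53 inversions

For each element, count later entries that are smaller:
42 → 37, 36, 36, 33, 27, 23, 20, 15, 13 → 9
42 → 37, 36, 36, 33, 27, 23, 20, 15, 13 → 9
37 → 36, 36, 33, 27, 23, 20, 15, 13 → 8
36 → 33, 27, 23, 20, 15, 13 → 6
36 → 33, 27, 23, 20, 15, 13 → 6
33 → 27, 23, 20, 15, 13 → 5
27 → 23, 20, 15, 13 → 4
23 → 20, 15, 13 → 3
20 → 15, 13 → 2
15 → 13 → 1
13 → none → 0
Sum: 9 + 9 + 8 + 6 + 6 + 5 + 4 + 3 + 2 + 1 + 0 = 53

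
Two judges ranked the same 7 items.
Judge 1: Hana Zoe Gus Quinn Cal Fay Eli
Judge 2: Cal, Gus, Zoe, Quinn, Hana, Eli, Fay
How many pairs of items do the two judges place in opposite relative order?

9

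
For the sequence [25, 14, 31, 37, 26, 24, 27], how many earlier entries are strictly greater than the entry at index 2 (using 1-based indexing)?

1

The element at index 2 is 14.
Elements before it: 25
Those larger than 14: 25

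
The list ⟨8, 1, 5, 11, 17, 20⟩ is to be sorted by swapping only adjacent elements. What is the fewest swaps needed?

2

The minimum number of adjacent swaps to sort an array equals its inversion count, since every such swap removes exactly one inversion.
Count inversions — for each element, later elements that are smaller:
8: 1, 5 → 2
1: none → 0
5: none → 0
11: none → 0
17: none → 0
20: none → 0
Total inversions: 2 + 0 + 0 + 0 + 0 + 0 = 2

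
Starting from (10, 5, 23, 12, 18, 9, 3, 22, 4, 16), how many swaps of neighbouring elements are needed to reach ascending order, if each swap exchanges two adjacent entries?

24

Each adjacent swap fixes exactly one inversion, so the minimum swap count equals the number of inversions.
Count inversions — for each element, later elements that are smaller:
10: 5, 9, 3, 4 → 4
5: 3, 4 → 2
23: 12, 18, 9, 3, 22, 4, 16 → 7
12: 9, 3, 4 → 3
18: 9, 3, 4, 16 → 4
9: 3, 4 → 2
3: none → 0
22: 4, 16 → 2
4: none → 0
16: none → 0
Total inversions: 4 + 2 + 7 + 3 + 4 + 2 + 0 + 2 + 0 + 0 = 24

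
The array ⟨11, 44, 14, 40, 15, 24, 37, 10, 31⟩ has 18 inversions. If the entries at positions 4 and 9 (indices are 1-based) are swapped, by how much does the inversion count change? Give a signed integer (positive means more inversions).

-3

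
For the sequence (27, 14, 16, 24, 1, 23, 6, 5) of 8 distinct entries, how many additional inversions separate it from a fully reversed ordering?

Maximum inversions for 8 distinct elements is C(8, 2) = 8·7/2 = 28.
Current inversions — for each element, count later smaller elements:
27: 7
14: 3
16: 3
24: 4
1: 0
23: 2
6: 1
5: 0
Current total: 7 + 3 + 3 + 4 + 0 + 2 + 1 + 0 = 20
Shortfall: 28 − 20 = 8

8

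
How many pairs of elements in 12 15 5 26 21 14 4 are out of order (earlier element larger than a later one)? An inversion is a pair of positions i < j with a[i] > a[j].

Listing every pair i<j with a[i]>a[j] (using 1-based positions):
(1,3): 12 > 5
(1,7): 12 > 4
(2,3): 15 > 5
(2,6): 15 > 14
(2,7): 15 > 4
(3,7): 5 > 4
(4,5): 26 > 21
(4,6): 26 > 14
(4,7): 26 > 4
(5,6): 21 > 14
(5,7): 21 > 4
(6,7): 14 > 4
That's 12 pairs.

12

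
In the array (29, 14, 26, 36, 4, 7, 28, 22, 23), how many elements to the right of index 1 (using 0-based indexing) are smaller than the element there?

The element at index 1 is 14.
Elements after it: 26, 36, 4, 7, 28, 22, 23
Those smaller than 14: 4, 7

2 such elements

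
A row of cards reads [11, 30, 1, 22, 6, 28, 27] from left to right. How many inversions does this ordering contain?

Listing every pair i<j with a[i]>a[j] (using 1-based positions):
(1,3): 11 > 1
(1,5): 11 > 6
(2,3): 30 > 1
(2,4): 30 > 22
(2,5): 30 > 6
(2,6): 30 > 28
(2,7): 30 > 27
(4,5): 22 > 6
(6,7): 28 > 27
That's 9 pairs.

There are 9 inversions.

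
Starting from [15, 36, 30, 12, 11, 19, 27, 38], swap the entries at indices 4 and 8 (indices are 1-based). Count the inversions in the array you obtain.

Positions 4 and 8 hold 12 and 38; after swapping, the array is [15, 36, 30, 38, 11, 19, 27, 12].
Count, for each position, how many later elements it exceeds:
15 → 11, 12 → 2
36 → 30, 11, 19, 27, 12 → 5
30 → 11, 19, 27, 12 → 4
38 → 11, 19, 27, 12 → 4
11 → none → 0
19 → 12 → 1
27 → 12 → 1
12 → none → 0
Sum: 2 + 5 + 4 + 4 + 0 + 1 + 1 + 0 = 17

17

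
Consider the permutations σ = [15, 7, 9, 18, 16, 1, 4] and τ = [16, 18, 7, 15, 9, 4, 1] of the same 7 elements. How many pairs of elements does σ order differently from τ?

Assign each item its position (1..7) in the first ordering, then rewrite the second ordering as that position sequence:
positions: 15→1, 7→2, 9→3, 18→4, 16→5, 1→6, 4→7
second ordering as positions: [5, 4, 2, 1, 3, 7, 6]
Discordant pairs = inversions in this position sequence.
5: 4, 2, 1, 3 → 4
4: 2, 1, 3 → 3
2: 1 → 1
1: 0
3: 0
7: 6 → 1
6: 0
Total: 4 + 3 + 1 + 0 + 0 + 1 + 0 = 9

9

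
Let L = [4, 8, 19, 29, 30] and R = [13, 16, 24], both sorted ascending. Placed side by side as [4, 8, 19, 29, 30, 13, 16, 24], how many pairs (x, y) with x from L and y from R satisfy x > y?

Take each right-half value and tally the left-half values above it:
r = 13: 19, 29, 30 → 3
r = 16: 19, 29, 30 → 3
r = 24: 29, 30 → 2
Cross-inversions: 3 + 3 + 2 = 8

8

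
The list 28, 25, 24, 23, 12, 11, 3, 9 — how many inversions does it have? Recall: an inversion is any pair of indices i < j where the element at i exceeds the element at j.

27

Sweep left to right; for each value list the smaller values that follow it:
28: 7
25: 6
24: 5
23: 4
12: 3
11: 2
3: 0
9: 0
Sum: 7 + 6 + 5 + 4 + 3 + 2 + 0 + 0 = 27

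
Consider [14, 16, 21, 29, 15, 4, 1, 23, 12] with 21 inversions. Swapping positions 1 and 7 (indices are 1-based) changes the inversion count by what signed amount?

-3

Positions 1 and 7 hold 14 and 1; after swapping, the array is [1, 16, 21, 29, 15, 4, 14, 23, 12].
Count, for each position, how many later elements it exceeds:
1 → none → 0
16 → 15, 4, 14, 12 → 4
21 → 15, 4, 14, 12 → 4
29 → 15, 4, 14, 23, 12 → 5
15 → 4, 14, 12 → 3
4 → none → 0
14 → 12 → 1
23 → 12 → 1
12 → none → 0
Sum: 0 + 4 + 4 + 5 + 3 + 0 + 1 + 1 + 0 = 18
Change: 18 − 21 = -3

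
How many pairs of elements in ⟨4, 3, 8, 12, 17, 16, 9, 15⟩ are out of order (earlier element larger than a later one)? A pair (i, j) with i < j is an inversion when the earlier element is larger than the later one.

7 inversions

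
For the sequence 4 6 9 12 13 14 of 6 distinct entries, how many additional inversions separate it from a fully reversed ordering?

Maximum inversions for 6 distinct elements is C(6, 2) = 6·5/2 = 15.
Current inversions — for each element, count later smaller elements:
4: 0
6: 0
9: 0
12: 0
13: 0
14: 0
Current total: 0 + 0 + 0 + 0 + 0 + 0 = 0
Shortfall: 15 − 0 = 15

15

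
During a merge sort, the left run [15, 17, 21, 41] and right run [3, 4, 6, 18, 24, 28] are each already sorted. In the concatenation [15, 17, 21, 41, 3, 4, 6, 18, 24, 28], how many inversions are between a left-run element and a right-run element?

16

Take each right-half value and tally the left-half values above it:
r = 3: 15, 17, 21, 41 → 4
r = 4: 15, 17, 21, 41 → 4
r = 6: 15, 17, 21, 41 → 4
r = 18: 21, 41 → 2
r = 24: 41 → 1
r = 28: 41 → 1
Cross-inversions: 4 + 4 + 4 + 2 + 1 + 1 = 16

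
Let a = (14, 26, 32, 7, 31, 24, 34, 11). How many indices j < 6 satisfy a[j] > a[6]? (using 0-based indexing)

0

The element at index 6 is 34.
Elements before it: 14, 26, 32, 7, 31, 24
None of them are larger than 34.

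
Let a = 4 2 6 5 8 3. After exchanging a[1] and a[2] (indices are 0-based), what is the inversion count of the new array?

7

Positions 1 and 2 hold 2 and 6; after swapping, the array is [4, 6, 2, 5, 8, 3].
Count, for each position, how many later elements it exceeds:
4: 2
6: 3
2: 0
5: 1
8: 1
3: 0
Sum: 2 + 3 + 0 + 1 + 1 + 0 = 7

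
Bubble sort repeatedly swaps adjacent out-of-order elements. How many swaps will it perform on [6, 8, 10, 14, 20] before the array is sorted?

Each adjacent swap fixes exactly one inversion, so the minimum swap count equals the number of inversions.
Count inversions — for each element, later elements that are smaller:
6: none → 0
8: none → 0
10: none → 0
14: none → 0
20: none → 0
Total inversions: 0 + 0 + 0 + 0 + 0 = 0

0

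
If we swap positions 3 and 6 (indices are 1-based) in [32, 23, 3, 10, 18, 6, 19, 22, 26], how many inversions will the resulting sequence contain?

Positions 3 and 6 hold 3 and 6; after swapping, the array is [32, 23, 6, 10, 18, 3, 19, 22, 26].
Element-by-element contributions:
32: 8
23: 6
6: 1
10: 1
18: 1
3: 0
19: 0
22: 0
26: 0
Sum: 8 + 6 + 1 + 1 + 1 + 0 + 0 + 0 + 0 = 17

17 inversions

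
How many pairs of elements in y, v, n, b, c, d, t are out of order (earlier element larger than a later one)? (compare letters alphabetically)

14

For each element, count later entries that are smaller:
y → v, n, b, c, d, t → 6
v → n, b, c, d, t → 5
n → b, c, d → 3
b → none → 0
c → none → 0
d → none → 0
t → none → 0
Sum: 6 + 5 + 3 + 0 + 0 + 0 + 0 = 14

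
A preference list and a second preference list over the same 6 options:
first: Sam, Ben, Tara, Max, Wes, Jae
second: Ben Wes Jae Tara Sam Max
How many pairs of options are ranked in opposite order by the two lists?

Pairs: 8

Assign each item its position (1..6) in the first ordering, then rewrite the second ordering as that position sequence:
positions: Sam→1, Ben→2, Tara→3, Max→4, Wes→5, Jae→6
second ordering as positions: [2, 5, 6, 3, 1, 4]
Discordant pairs = inversions in this position sequence.
2: 1 → 1
5: 3, 1, 4 → 3
6: 3, 1, 4 → 3
3: 1 → 1
1: 0
4: 0
Total: 1 + 3 + 3 + 1 + 0 + 0 = 8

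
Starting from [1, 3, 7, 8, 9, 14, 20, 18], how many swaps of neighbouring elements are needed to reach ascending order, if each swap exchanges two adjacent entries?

The minimum number of adjacent swaps to sort an array equals its inversion count, since every such swap removes exactly one inversion.
Count inversions — for each element, later elements that are smaller:
1: none → 0
3: none → 0
7: none → 0
8: none → 0
9: none → 0
14: none → 0
20: 18 → 1
18: none → 0
Total inversions: 0 + 0 + 0 + 0 + 0 + 0 + 1 + 0 = 1

1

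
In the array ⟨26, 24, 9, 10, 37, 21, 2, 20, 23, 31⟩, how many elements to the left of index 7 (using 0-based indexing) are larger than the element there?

4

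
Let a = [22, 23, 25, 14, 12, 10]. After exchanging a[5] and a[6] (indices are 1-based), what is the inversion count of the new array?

Positions 5 and 6 hold 12 and 10; after swapping, the array is [22, 23, 25, 14, 10, 12].
Count, for each position, how many later elements it exceeds:
22: 3
23: 3
25: 3
14: 2
10: 0
12: 0
Sum: 3 + 3 + 3 + 2 + 0 + 0 = 11

11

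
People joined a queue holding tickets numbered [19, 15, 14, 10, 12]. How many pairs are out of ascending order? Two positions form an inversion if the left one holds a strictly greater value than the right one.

9

Element-by-element contributions:
19 → 15, 14, 10, 12 → 4
15 → 14, 10, 12 → 3
14 → 10, 12 → 2
10 → none → 0
12 → none → 0
Sum: 4 + 3 + 2 + 0 + 0 = 9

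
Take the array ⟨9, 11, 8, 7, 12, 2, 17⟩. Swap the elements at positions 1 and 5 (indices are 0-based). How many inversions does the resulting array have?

Inversions: 5

Positions 1 and 5 hold 11 and 2; after swapping, the array is [9, 2, 8, 7, 12, 11, 17].
Sweep left to right; for each value list the smaller values that follow it:
9: 3
2: 0
8: 1
7: 0
12: 1
11: 0
17: 0
Sum: 3 + 0 + 1 + 0 + 1 + 0 + 0 = 5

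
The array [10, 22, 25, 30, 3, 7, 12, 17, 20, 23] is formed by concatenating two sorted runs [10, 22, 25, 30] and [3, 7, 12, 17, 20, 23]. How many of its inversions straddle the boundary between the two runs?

For each element r of the right run, count left-run elements greater than r:
r = 3: 10, 22, 25, 30 → 4
r = 7: 10, 22, 25, 30 → 4
r = 12: 22, 25, 30 → 3
r = 17: 22, 25, 30 → 3
r = 20: 22, 25, 30 → 3
r = 23: 25, 30 → 2
Cross-inversions: 4 + 4 + 3 + 3 + 3 + 2 = 19

19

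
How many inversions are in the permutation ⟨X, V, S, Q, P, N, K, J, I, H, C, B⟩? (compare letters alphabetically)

66 inversions

Element-by-element contributions:
X → V, S, Q, P, N, K, J, I, H, C, B → 11
V → S, Q, P, N, K, J, I, H, C, B → 10
S → Q, P, N, K, J, I, H, C, B → 9
Q → P, N, K, J, I, H, C, B → 8
P → N, K, J, I, H, C, B → 7
N → K, J, I, H, C, B → 6
K → J, I, H, C, B → 5
J → I, H, C, B → 4
I → H, C, B → 3
H → C, B → 2
C → B → 1
B → none → 0
Sum: 11 + 10 + 9 + 8 + 7 + 6 + 5 + 4 + 3 + 2 + 1 + 0 = 66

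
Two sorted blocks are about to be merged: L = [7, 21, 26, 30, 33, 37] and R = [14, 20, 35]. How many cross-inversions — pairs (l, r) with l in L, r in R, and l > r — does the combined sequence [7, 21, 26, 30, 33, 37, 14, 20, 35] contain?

11 split inversions

Take each right-half value and tally the left-half values above it:
r = 14: 21, 26, 30, 33, 37 → 5
r = 20: 21, 26, 30, 33, 37 → 5
r = 35: 37 → 1
Cross-inversions: 5 + 5 + 1 = 11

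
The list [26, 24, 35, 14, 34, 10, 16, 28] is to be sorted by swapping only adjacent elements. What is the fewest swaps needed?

16

Each adjacent swap fixes exactly one inversion, so the minimum swap count equals the number of inversions.
Count inversions — for each element, later elements that are smaller:
26: 24, 14, 10, 16 → 4
24: 14, 10, 16 → 3
35: 14, 34, 10, 16, 28 → 5
14: 10 → 1
34: 10, 16, 28 → 3
10: none → 0
16: none → 0
28: none → 0
Total inversions: 4 + 3 + 5 + 1 + 3 + 0 + 0 + 0 = 16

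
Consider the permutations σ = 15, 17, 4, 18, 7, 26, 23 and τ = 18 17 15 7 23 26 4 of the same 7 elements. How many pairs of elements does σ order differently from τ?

8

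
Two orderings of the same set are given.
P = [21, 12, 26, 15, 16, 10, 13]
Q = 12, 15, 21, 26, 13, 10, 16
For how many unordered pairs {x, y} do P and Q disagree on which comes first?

Assign each item its position (1..7) in the first ordering, then rewrite the second ordering as that position sequence:
positions: 21→1, 12→2, 26→3, 15→4, 16→5, 10→6, 13→7
second ordering as positions: [2, 4, 1, 3, 7, 6, 5]
Discordant pairs = inversions in this position sequence.
2: 1 → 1
4: 1, 3 → 2
1: 0
3: 0
7: 6, 5 → 2
6: 5 → 1
5: 0
Total: 1 + 2 + 0 + 0 + 2 + 1 + 0 = 6

6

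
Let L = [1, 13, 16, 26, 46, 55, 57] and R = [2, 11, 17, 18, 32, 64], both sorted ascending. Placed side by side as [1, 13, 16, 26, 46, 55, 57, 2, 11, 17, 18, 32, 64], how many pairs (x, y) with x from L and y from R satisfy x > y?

There are 23 cross-inversions.

For each element r of the right run, count left-run elements greater than r:
r = 2: 13, 16, 26, 46, 55, 57 → 6
r = 11: 13, 16, 26, 46, 55, 57 → 6
r = 17: 26, 46, 55, 57 → 4
r = 18: 26, 46, 55, 57 → 4
r = 32: 46, 55, 57 → 3
r = 64: none → 0
Cross-inversions: 6 + 6 + 4 + 4 + 3 + 0 = 23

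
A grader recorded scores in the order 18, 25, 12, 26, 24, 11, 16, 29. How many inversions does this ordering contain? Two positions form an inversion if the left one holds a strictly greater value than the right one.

13 out-of-order pairs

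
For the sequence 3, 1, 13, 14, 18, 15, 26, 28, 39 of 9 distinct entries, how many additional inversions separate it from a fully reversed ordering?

Maximum inversions for 9 distinct elements is C(9, 2) = 9·8/2 = 36.
Current inversions — for each element, count later smaller elements:
3: 1
1: 0
13: 0
14: 0
18: 1
15: 0
26: 0
28: 0
39: 0
Current total: 1 + 0 + 0 + 0 + 1 + 0 + 0 + 0 + 0 = 2
Shortfall: 36 − 2 = 34

34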